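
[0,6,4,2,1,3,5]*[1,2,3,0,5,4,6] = [1,6,5,3,2,0,4]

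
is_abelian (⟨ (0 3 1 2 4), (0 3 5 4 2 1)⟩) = no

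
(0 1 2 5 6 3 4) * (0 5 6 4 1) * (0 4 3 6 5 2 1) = (0 4 2 5 3)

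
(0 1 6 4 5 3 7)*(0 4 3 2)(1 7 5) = (0 7 4 1 6 3 5 2)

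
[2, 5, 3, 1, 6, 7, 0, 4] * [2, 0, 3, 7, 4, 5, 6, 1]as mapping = [0→3, 1→5, 2→7, 3→0, 4→6, 5→1, 6→2, 7→4]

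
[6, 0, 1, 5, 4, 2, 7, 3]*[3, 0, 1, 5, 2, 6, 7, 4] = [7, 3, 0, 6, 2, 1, 4, 5]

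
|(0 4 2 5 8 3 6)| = 7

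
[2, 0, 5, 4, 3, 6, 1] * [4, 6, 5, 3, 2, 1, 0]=[5, 4, 1, 2, 3, 0, 6]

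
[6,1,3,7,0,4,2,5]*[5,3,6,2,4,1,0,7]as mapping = [0→0,1→3,2→2,3→7,4→5,5→4,6→6,7→1]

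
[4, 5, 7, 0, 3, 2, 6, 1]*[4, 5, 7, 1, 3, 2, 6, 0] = [3, 2, 0, 4, 1, 7, 6, 5]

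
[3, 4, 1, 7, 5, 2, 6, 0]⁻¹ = [7, 2, 5, 0, 1, 4, 6, 3]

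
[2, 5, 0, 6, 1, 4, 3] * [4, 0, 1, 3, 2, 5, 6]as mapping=[0→1, 1→5, 2→4, 3→6, 4→0, 5→2, 6→3]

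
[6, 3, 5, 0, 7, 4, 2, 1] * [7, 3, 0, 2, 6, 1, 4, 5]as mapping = [0→4, 1→2, 2→1, 3→7, 4→5, 5→6, 6→0, 7→3]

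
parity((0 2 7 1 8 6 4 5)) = odd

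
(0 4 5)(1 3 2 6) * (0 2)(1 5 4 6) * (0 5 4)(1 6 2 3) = (0 2 6 4)(3 5)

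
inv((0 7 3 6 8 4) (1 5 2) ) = (0 4 8 6 3 7) (1 2 5) 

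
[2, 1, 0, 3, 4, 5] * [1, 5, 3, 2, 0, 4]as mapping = [0→3, 1→5, 2→1, 3→2, 4→0, 5→4]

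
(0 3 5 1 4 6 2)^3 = (0 1 2 5 6 3 4)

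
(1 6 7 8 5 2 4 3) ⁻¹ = (1 3 4 2 5 8 7 6) 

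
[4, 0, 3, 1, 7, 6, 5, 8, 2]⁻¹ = [1, 3, 8, 2, 0, 6, 5, 4, 7]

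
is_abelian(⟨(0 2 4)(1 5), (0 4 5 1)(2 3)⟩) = no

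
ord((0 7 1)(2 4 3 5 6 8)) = 6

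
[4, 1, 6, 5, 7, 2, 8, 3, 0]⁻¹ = [8, 1, 5, 7, 0, 3, 2, 4, 6]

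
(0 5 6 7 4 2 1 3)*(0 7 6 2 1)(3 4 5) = (0 3 7 5 2)(1 4)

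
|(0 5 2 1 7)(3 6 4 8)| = 20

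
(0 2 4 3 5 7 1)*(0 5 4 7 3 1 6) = (0 2 7 6)(1 5 3 4)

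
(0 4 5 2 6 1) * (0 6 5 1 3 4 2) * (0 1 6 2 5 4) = (0 5 1 2 4 6 3)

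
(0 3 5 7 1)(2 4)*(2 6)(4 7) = (0 3 5 4 6 2 7 1)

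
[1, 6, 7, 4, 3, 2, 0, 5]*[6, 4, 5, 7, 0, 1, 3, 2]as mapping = [0→4, 1→3, 2→2, 3→0, 4→7, 5→5, 6→6, 7→1]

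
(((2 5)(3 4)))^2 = ()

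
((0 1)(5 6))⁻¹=(0 1)(5 6)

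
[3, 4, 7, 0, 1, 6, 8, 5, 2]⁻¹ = [3, 4, 8, 0, 1, 7, 5, 2, 6]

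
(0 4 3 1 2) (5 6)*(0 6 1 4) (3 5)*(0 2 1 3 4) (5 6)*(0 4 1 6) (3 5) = (0 2 3 4) (1 6) 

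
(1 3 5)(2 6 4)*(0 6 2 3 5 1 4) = (0 6)(1 5 4 3)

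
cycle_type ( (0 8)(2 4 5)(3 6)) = 2^2.3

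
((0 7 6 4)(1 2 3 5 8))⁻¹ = (0 4 6 7)(1 8 5 3 2)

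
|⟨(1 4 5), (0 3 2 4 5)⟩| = 360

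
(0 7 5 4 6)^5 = ()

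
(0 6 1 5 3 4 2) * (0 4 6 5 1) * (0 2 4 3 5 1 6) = (0 1 6 2 3)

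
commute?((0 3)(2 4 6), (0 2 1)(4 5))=no:(0 3)(2 4 6)*(0 2 1)(4 5)=(0 3 2 5 4 6 1), (0 2 1)(4 5)*(0 3)(2 4 6)=(0 4 5 6 2 1 3)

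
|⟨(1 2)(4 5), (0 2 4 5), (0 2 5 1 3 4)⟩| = 120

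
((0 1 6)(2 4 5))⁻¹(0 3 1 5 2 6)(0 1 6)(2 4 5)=(0 1 3 6 2 4)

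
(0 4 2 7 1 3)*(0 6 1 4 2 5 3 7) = (0 2) (1 7 4 5 3 6) 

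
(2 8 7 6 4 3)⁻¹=(2 3 4 6 7 8)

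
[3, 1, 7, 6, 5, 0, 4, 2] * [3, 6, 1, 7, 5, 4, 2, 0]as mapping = [0→7, 1→6, 2→0, 3→2, 4→4, 5→3, 6→5, 7→1]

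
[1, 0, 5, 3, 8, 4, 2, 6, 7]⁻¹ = [1, 0, 6, 3, 5, 2, 7, 8, 4]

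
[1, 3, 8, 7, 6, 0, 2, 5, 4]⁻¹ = [5, 0, 6, 1, 8, 7, 4, 3, 2]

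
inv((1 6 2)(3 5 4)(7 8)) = (1 2 6)(3 4 5)(7 8)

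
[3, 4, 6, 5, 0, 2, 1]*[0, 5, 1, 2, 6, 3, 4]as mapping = [0→2, 1→6, 2→4, 3→3, 4→0, 5→1, 6→5]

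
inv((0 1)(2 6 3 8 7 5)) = (0 1)(2 5 7 8 3 6)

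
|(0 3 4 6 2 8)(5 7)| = 6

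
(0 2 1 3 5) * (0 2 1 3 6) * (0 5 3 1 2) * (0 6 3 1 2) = (1 3)(5 6)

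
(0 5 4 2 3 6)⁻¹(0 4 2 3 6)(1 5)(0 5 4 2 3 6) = (0 5 2 3 6)(1 4)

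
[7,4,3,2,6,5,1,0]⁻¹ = [7,6,3,2,1,5,4,0]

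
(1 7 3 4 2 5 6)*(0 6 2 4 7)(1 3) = (0 6 3 7 1)(2 5)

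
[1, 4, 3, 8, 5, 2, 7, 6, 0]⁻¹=[8, 0, 5, 2, 1, 4, 7, 6, 3]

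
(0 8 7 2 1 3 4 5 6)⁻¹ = (0 6 5 4 3 1 2 7 8)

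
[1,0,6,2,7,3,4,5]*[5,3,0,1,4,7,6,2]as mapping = [0→3,1→5,2→6,3→0,4→2,5→1,6→4,7→7]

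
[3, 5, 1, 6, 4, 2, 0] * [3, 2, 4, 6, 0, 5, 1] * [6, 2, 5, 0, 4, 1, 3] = [3, 1, 5, 2, 6, 4, 0]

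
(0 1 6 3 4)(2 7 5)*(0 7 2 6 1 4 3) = (0 4 7 5 6)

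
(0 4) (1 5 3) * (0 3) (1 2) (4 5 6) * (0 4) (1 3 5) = (0 1 6) (2 3) (4 5) 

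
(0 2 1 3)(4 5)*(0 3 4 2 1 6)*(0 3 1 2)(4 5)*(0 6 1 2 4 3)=(0 4 3 2 1 5 6)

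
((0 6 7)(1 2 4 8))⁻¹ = (0 7 6)(1 8 4 2)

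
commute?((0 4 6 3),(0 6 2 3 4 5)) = no:(0 4 6 3)*(0 6 2 3 4 5) = (0 5)(2 3 6 4),(0 6 2 3 4 5)*(0 4 6 3) = (0 3 6 2)(4 5)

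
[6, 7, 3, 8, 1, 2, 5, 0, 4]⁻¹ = [7, 4, 5, 2, 8, 6, 0, 1, 3]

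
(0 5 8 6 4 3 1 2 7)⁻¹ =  (0 7 2 1 3 4 6 8 5)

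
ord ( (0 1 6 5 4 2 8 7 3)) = 9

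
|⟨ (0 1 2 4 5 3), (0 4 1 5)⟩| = 720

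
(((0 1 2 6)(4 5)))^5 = (0 1 2 6)(4 5)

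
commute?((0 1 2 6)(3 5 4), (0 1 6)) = no:(0 1 2 6)(3 5 4)*(0 1 6) = (0 6 1 2)(3 5 4), (0 1 6)*(0 1 2 6)(3 5 4) = (0 2 6 1)(3 5 4)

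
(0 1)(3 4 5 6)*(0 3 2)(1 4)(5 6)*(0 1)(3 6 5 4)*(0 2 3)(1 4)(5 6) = (1 5)(2 4 6 3)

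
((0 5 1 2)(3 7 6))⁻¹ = (0 2 1 5)(3 6 7)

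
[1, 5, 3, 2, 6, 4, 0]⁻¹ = [6, 0, 3, 2, 5, 1, 4]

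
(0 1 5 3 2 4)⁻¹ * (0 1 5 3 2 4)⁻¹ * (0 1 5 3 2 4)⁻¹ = (0 3)(1 2)(4 5)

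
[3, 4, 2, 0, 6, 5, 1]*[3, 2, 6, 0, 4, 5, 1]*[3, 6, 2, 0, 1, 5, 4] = [3, 1, 4, 0, 6, 5, 2]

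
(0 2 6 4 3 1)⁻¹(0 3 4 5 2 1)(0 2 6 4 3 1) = (0 2 1 3 5 6)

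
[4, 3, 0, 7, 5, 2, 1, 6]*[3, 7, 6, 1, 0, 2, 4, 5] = [0, 1, 3, 5, 2, 6, 7, 4]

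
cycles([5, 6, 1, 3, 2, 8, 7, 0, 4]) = (0 5 8 4 2 1 6 7)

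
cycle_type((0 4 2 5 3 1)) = 6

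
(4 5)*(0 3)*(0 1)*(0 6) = (0 3 1 6) (4 5) 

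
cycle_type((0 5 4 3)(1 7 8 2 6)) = 4.5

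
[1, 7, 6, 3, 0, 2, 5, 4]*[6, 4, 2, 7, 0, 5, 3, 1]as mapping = [0→4, 1→1, 2→3, 3→7, 4→6, 5→2, 6→5, 7→0]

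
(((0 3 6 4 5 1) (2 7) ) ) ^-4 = (0 6 5) (1 3 4) 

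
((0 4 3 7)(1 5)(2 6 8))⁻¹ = (0 7 3 4)(1 5)(2 8 6)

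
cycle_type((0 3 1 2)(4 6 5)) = 3.4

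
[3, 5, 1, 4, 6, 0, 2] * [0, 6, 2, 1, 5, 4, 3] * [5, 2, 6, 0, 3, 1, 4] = [2, 3, 4, 1, 0, 5, 6]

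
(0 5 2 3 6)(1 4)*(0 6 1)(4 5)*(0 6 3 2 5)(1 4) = (0 1)(3 4 6)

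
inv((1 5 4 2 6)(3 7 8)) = (1 6 2 4 5)(3 8 7)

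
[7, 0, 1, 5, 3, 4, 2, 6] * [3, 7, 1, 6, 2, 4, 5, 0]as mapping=[0→0, 1→3, 2→7, 3→4, 4→6, 5→2, 6→1, 7→5]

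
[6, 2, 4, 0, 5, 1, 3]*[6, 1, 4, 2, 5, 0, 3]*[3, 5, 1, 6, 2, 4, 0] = [6, 2, 4, 0, 3, 5, 1]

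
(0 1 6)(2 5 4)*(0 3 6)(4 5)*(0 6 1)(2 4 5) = (1 6 3)(2 5)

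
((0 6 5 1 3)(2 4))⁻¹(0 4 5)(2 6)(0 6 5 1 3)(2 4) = (1 6 2)(4 5)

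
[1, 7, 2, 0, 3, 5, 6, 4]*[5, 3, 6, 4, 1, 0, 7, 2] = [3, 2, 6, 5, 4, 0, 7, 1]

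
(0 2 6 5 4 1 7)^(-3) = (0 4 2 1 6 7 5)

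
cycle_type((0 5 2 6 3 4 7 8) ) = 8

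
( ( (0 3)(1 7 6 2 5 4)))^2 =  (1 6 5)(2 4 7)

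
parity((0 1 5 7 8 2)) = odd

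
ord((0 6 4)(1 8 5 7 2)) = 15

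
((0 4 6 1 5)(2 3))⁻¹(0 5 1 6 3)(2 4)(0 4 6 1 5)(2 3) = (0 5 1 2 4)(3 6)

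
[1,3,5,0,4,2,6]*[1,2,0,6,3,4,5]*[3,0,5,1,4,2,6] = [5,6,4,0,1,3,2]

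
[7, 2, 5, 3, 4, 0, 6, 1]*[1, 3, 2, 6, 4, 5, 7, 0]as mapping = [0→0, 1→2, 2→5, 3→6, 4→4, 5→1, 6→7, 7→3]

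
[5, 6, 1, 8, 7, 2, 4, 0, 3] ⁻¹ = [7, 2, 5, 8, 6, 0, 1, 4, 3] 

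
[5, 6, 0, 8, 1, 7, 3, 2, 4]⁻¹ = [2, 4, 7, 6, 8, 0, 1, 5, 3]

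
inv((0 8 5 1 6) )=(0 6 1 5 8) 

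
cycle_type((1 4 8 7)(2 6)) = 2.4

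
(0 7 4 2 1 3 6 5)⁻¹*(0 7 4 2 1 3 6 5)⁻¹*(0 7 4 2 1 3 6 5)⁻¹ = (0 3 4 5 1 7 6 2)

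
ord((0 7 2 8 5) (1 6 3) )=15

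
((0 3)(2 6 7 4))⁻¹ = (0 3)(2 4 7 6)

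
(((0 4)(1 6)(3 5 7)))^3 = (0 4)(1 6)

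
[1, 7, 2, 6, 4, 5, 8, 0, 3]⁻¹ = [7, 0, 2, 8, 4, 5, 3, 1, 6]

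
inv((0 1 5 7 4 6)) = (0 6 4 7 5 1)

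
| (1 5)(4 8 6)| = 6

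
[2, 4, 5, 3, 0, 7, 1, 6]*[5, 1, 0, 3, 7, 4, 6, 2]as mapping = [0→0, 1→7, 2→4, 3→3, 4→5, 5→2, 6→1, 7→6]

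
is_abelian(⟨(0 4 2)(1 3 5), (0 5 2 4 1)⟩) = no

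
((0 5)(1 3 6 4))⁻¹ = (0 5)(1 4 6 3)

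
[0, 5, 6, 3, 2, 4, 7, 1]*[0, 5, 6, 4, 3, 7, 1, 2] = [0, 7, 1, 4, 6, 3, 2, 5]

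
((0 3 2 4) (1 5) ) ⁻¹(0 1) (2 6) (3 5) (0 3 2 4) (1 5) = (1 2) (3 5) (4 6) 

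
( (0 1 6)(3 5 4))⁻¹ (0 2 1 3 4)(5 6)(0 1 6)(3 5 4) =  (0 4)(1 2 6 5 3)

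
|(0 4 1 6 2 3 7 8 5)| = 9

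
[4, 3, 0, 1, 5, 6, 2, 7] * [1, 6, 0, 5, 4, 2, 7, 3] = [4, 5, 1, 6, 2, 7, 0, 3]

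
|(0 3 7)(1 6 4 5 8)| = 15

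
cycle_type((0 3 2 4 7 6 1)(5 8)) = 2.7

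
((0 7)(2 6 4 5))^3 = (0 7)(2 5 4 6)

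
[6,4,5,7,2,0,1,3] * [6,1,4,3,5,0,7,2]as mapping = [0→7,1→5,2→0,3→2,4→4,5→6,6→1,7→3]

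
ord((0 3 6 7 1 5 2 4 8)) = 9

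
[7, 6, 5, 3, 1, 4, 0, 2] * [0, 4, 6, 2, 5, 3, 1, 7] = [7, 1, 3, 2, 4, 5, 0, 6]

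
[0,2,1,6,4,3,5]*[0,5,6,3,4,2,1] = [0,6,5,1,4,3,2]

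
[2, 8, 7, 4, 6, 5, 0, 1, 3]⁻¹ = [6, 7, 0, 8, 3, 5, 4, 2, 1]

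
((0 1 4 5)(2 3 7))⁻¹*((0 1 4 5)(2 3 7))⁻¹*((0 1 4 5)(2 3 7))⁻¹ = (0 1 4 5)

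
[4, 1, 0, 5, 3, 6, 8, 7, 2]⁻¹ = [2, 1, 8, 4, 0, 3, 5, 7, 6]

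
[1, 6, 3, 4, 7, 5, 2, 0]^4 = [3, 4, 0, 1, 6, 5, 7, 2]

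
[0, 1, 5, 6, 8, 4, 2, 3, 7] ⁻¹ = [0, 1, 6, 7, 5, 2, 3, 8, 4] 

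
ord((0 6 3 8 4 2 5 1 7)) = 9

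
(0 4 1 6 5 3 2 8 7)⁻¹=(0 7 8 2 3 5 6 1 4)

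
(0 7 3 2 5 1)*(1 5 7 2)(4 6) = (0 2 7 3 1)(4 6)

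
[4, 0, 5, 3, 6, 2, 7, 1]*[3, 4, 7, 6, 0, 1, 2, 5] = [0, 3, 1, 6, 2, 7, 5, 4]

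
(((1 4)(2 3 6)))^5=(1 4)(2 6 3)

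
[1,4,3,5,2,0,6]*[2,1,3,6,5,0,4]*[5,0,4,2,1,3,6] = [0,3,6,5,2,4,1]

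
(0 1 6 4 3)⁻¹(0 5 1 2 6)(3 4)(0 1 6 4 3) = (0 3)(1 5 6 2 4)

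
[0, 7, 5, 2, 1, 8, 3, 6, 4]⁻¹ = [0, 4, 3, 6, 8, 2, 7, 1, 5]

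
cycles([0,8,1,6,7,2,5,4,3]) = (1 8 3 6 5 2)(4 7)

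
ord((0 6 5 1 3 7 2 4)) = 8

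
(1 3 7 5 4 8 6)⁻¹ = (1 6 8 4 5 7 3)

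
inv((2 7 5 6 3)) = (2 3 6 5 7)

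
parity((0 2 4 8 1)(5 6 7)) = even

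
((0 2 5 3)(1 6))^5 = (0 2 5 3)(1 6)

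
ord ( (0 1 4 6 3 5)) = 6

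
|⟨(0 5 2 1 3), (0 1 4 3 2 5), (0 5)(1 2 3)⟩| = 720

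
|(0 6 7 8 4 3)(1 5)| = 6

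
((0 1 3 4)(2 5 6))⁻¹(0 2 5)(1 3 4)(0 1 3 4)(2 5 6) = (0 3 4)(1 5 6)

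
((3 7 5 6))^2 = (3 5)(6 7)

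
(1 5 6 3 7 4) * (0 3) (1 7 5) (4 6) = (0 3 5 4 7 6) 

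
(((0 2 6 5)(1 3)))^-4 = ()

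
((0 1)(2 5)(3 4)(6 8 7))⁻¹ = (0 1)(2 5)(3 4)(6 7 8)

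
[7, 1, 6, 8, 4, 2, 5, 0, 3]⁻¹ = [7, 1, 5, 8, 4, 6, 2, 0, 3]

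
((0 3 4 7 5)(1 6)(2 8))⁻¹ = (0 5 7 4 3)(1 6)(2 8)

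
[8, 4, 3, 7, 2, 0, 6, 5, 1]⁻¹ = [5, 8, 4, 2, 1, 7, 6, 3, 0]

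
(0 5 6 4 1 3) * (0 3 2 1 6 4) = (0 5 4 6)(1 2)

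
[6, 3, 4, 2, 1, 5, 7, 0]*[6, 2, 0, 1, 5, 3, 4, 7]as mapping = [0→4, 1→1, 2→5, 3→0, 4→2, 5→3, 6→7, 7→6]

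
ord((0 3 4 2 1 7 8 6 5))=9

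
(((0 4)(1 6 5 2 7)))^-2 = (1 2 6 7 5)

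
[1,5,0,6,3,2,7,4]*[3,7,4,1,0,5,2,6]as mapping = [0→7,1→5,2→3,3→2,4→1,5→4,6→6,7→0]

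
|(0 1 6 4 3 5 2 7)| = 8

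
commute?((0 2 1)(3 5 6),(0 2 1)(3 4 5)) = no:(0 2 1)(3 5 6) * (0 2 1)(3 4 5) = (0 1 2)(4 5 6),(0 2 1)(3 4 5) * (0 2 1)(3 5 6) = (0 1 2)(3 4 6)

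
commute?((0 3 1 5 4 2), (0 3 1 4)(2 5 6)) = no:(0 3 1 5 4 2)*(0 3 1 4)(2 5 6) = (0 1 6 2 3 4 5), (0 3 1 4)(2 5 6)*(0 3 1 5 4 2) = (0 1 2 4 3 5 6)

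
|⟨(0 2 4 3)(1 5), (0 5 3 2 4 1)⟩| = 720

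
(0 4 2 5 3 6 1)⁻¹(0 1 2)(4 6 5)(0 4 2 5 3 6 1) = (0 5 4)(1 3 2)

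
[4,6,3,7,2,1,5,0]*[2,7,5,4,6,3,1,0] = [6,1,4,0,5,7,3,2]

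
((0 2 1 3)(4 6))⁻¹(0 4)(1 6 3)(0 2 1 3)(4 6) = (0 3 4)(2 6)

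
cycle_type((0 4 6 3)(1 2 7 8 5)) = 4.5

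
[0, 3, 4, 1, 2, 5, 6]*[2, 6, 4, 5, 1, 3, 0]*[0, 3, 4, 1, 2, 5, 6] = [4, 5, 3, 6, 2, 1, 0]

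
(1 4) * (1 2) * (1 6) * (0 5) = (0 5)(1 4 2 6)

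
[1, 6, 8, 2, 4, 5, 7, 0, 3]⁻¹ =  [7, 0, 3, 8, 4, 5, 1, 6, 2]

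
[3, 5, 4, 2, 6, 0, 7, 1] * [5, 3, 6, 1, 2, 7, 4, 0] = [1, 7, 2, 6, 4, 5, 0, 3]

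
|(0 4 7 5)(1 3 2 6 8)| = 20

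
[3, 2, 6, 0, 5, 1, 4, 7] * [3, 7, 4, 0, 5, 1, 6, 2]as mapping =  [0→0, 1→4, 2→6, 3→3, 4→1, 5→7, 6→5, 7→2]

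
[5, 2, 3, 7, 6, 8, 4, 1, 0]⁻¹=[8, 7, 1, 2, 6, 0, 4, 3, 5]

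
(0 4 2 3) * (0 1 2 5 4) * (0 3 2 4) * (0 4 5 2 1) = (0 3)(1 5 4 2)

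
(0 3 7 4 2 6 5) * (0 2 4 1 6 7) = (0 3)(1 6 5 2 7)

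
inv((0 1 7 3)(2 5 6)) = (0 3 7 1)(2 6 5)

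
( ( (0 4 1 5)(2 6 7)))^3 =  (0 5 1 4)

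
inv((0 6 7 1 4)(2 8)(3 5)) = (0 4 1 7 6)(2 8)(3 5)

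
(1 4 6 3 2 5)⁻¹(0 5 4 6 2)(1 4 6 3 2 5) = (0 1 6 3 5)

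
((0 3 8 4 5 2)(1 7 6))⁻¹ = (0 2 5 4 8 3)(1 6 7)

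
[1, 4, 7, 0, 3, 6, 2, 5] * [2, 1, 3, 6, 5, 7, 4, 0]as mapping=[0→1, 1→5, 2→0, 3→2, 4→6, 5→4, 6→3, 7→7]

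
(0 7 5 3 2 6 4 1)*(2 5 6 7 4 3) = (0 4 1)(2 7 6 3 5)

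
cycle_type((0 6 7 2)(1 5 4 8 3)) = 4.5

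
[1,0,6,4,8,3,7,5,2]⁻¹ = [1,0,8,5,3,7,2,6,4]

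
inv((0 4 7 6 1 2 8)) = (0 8 2 1 6 7 4)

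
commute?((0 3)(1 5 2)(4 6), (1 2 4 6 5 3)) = no:(0 3)(1 5 2)(4 6)*(1 2 4 6 5 3) = (0 1 3)(4 5), (1 2 4 6 5 3)*(0 3)(1 5 2)(4 6) = (0 3 5)(2 6)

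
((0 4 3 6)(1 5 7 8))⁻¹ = (0 6 3 4)(1 8 7 5)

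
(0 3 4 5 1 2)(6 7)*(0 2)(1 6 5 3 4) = (0 4 3 1)(5 6 7)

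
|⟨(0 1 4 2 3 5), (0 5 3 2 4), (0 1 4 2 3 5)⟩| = 720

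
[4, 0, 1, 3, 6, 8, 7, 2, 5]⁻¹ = [1, 2, 7, 3, 0, 8, 4, 6, 5]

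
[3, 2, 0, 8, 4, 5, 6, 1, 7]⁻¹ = [2, 7, 1, 0, 4, 5, 6, 8, 3]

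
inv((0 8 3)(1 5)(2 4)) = (0 3 8)(1 5)(2 4)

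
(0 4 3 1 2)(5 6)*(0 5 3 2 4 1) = (0 1 4 2 5 6 3)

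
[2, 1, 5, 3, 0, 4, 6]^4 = [0, 1, 2, 3, 4, 5, 6]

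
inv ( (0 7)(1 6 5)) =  (0 7)(1 5 6)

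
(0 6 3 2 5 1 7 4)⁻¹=(0 4 7 1 5 2 3 6)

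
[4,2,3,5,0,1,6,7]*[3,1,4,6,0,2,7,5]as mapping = [0→0,1→4,2→6,3→2,4→3,5→1,6→7,7→5]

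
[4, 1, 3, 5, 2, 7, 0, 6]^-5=[2, 1, 5, 7, 3, 6, 4, 0]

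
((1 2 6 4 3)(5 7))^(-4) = (1 2 6 4 3)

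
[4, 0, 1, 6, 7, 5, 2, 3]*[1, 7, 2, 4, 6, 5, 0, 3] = [6, 1, 7, 0, 3, 5, 2, 4]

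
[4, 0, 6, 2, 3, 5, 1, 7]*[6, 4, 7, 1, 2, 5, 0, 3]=[2, 6, 0, 7, 1, 5, 4, 3]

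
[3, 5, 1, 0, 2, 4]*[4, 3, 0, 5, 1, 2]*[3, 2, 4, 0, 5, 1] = [1, 4, 0, 5, 3, 2]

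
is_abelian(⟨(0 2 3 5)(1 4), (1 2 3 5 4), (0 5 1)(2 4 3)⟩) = no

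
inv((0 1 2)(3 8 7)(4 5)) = (0 2 1)(3 7 8)(4 5)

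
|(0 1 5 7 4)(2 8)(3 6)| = 10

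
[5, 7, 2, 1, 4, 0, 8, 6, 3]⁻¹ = [5, 3, 2, 8, 4, 0, 7, 1, 6]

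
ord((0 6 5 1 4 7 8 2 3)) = 9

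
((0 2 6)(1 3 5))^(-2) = (0 2 6)(1 3 5)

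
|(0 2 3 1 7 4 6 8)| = 8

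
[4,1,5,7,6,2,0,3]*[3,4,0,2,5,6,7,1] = [5,4,6,1,7,0,3,2]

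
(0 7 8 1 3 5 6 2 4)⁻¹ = (0 4 2 6 5 3 1 8 7)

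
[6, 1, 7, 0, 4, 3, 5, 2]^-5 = [3, 1, 7, 5, 4, 6, 0, 2]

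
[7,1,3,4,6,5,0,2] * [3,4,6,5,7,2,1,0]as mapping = [0→0,1→4,2→5,3→7,4→1,5→2,6→3,7→6]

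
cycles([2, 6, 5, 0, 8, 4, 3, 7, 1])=(0 2 5 4 8 1 6 3)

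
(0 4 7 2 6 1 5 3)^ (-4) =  (0 6)(1 4)(2 3)(5 7)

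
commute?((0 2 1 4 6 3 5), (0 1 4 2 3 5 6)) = no:(0 2 1 4 6 3 5) * (0 1 4 2 3 5 6) = (0 3 6 5 1 2 4), (0 1 4 2 3 5 6) * (0 2 1 4 6 3 5) = (0 4 1 6 2 5 3)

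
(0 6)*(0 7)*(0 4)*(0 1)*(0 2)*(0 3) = (0 6 7 4 1 2 3)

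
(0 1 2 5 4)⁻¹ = (0 4 5 2 1)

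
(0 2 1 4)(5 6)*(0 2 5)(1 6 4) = (0 5 4 2 6)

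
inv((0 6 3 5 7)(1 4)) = (0 7 5 3 6)(1 4)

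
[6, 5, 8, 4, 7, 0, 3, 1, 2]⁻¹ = [5, 7, 8, 6, 3, 1, 0, 4, 2]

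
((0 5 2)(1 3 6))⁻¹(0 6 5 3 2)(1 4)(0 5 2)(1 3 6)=(0 5 1 2 6)(3 4)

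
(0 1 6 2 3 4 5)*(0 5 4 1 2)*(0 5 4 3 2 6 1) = (0 6 5 4 3)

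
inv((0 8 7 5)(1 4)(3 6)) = (0 5 7 8)(1 4)(3 6)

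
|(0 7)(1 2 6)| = 6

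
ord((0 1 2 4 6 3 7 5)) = 8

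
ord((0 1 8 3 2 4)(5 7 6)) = 6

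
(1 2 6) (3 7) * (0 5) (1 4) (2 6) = (0 5) (1 6 4) (3 7) 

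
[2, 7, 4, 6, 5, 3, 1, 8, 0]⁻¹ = [8, 6, 0, 5, 2, 4, 3, 1, 7]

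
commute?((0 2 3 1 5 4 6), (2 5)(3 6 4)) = no:(0 2 3 1 5 4 6)*(2 5)(3 6 4) = (0 5 3 1 2 6), (2 5)(3 6 4)*(0 2 3 1 5 4 6) = (0 2 4 1 5 3)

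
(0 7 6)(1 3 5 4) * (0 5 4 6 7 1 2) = (0 1 3 4 2)(5 6)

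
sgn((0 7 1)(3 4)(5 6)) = 1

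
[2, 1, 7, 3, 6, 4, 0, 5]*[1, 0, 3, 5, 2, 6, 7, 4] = [3, 0, 4, 5, 7, 2, 1, 6]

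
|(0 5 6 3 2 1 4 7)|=8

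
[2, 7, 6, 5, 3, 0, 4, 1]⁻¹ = [5, 7, 0, 4, 6, 3, 2, 1]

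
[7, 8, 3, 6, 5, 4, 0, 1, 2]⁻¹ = [6, 7, 8, 2, 5, 4, 3, 0, 1]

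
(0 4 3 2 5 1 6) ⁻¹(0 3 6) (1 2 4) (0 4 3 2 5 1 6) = (0 4 2) (3 6 5) 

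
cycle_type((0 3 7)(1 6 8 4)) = 3.4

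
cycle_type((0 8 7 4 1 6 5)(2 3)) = 2.7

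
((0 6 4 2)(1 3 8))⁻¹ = (0 2 4 6)(1 8 3)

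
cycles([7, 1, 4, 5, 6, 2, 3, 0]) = (0 7) (2 4 6 3 5) 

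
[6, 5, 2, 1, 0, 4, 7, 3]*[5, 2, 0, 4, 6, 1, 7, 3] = [7, 1, 0, 2, 5, 6, 3, 4]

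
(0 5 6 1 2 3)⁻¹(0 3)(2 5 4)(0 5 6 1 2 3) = (0 5)(3 6 4)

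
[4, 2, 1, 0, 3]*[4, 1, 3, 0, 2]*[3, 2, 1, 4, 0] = [1, 4, 2, 0, 3]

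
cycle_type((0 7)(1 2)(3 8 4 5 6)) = 2^2.5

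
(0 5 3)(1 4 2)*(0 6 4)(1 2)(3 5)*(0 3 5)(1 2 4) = (0 5)(1 3 6)(2 4)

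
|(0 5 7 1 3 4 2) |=7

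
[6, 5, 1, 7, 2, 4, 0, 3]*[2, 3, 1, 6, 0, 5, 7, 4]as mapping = [0→7, 1→5, 2→3, 3→4, 4→1, 5→0, 6→2, 7→6]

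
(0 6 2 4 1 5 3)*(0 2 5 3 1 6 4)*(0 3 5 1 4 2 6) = (0 2 3 6 1 5 4)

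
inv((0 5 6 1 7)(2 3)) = (0 7 1 6 5)(2 3)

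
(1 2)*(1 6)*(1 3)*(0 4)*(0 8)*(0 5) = (0 4 8 5)(1 2 6 3)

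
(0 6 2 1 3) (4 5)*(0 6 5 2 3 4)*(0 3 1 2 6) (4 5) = (0 4 6 1 5 3) 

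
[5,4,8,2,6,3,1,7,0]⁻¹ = [8,6,3,5,1,0,4,7,2]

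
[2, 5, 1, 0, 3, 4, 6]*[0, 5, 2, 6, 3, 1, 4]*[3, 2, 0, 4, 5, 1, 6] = [0, 2, 1, 3, 6, 4, 5]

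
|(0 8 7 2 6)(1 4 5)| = 15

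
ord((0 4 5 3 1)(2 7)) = 10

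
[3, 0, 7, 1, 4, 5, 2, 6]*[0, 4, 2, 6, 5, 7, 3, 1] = [6, 0, 1, 4, 5, 7, 2, 3]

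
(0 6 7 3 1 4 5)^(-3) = (0 1 6 4 7 5 3)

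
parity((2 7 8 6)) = odd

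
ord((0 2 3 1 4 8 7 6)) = 8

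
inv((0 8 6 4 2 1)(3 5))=(0 1 2 4 6 8)(3 5)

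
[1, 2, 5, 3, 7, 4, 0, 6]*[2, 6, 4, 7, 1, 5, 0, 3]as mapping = [0→6, 1→4, 2→5, 3→7, 4→3, 5→1, 6→2, 7→0]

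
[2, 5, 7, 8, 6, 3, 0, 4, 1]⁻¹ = [6, 8, 0, 5, 7, 1, 4, 2, 3]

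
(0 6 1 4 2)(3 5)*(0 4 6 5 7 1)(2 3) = (0 5 2 4 3 7 1 6)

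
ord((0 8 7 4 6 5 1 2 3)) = 9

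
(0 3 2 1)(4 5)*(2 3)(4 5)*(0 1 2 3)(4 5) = (0 3)(4 5)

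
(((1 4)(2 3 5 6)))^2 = (2 5)(3 6)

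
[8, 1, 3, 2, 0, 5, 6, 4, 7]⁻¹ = [4, 1, 3, 2, 7, 5, 6, 8, 0]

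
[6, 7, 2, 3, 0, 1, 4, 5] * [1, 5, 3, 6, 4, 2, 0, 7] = [0, 7, 3, 6, 1, 5, 4, 2]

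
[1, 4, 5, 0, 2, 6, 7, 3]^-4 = [5, 6, 3, 2, 7, 0, 1, 4]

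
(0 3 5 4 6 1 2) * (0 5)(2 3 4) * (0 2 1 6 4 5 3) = (0 5 1)(2 3)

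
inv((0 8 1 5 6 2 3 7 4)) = (0 4 7 3 2 6 5 1 8)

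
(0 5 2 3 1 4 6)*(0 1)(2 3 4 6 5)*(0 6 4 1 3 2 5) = (0 5 2 1 4)(3 6)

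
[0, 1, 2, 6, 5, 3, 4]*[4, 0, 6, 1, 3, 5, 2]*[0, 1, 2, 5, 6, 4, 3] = [6, 0, 3, 2, 4, 1, 5]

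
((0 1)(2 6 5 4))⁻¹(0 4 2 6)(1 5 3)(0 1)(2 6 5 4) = (0 4 3)(1 2 6 5)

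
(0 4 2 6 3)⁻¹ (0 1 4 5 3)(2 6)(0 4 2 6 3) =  (0 4 1 2 5)(3 6)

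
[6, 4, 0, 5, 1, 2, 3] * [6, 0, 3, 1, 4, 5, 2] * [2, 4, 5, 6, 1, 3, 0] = [5, 1, 0, 3, 2, 6, 4]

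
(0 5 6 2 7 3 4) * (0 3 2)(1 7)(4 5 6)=(0 6)(1 7 2)(3 5 4)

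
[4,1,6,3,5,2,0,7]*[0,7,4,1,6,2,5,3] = [6,7,5,1,2,4,0,3]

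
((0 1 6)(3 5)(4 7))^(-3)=(3 5)(4 7)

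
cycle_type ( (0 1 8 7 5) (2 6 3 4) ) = 4.5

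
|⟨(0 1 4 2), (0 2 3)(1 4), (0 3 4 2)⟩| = 120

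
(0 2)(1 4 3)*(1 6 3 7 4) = (0 2)(3 6)(4 7)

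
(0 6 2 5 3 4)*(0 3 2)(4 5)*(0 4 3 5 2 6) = (2 3)(4 5 6)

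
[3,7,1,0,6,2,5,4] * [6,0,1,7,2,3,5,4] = [7,4,0,6,5,1,3,2]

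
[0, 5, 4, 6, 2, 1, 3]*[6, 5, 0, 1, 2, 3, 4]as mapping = [0→6, 1→3, 2→2, 3→4, 4→0, 5→5, 6→1]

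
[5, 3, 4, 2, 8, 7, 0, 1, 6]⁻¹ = [6, 7, 3, 1, 2, 0, 8, 5, 4]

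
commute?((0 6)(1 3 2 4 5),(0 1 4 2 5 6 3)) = no:(0 6)(1 3 2 4 5) * (0 1 4 2 5 6 3) = (0 3 5 4 6 1),(0 1 4 2 5 6 3) * (0 6)(1 3 2 4 5) = (0 3 6 2 1 5)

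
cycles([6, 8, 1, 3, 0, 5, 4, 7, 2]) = (0 6 4)(1 8 2)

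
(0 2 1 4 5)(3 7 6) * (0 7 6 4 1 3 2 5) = (0 5 7 4)(2 3 6)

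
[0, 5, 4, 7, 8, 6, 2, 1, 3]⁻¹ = [0, 7, 6, 8, 2, 1, 5, 3, 4]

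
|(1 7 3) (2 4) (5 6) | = 6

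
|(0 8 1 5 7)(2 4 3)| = 15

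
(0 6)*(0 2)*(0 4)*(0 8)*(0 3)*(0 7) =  (0 6 2 4 8 3 7)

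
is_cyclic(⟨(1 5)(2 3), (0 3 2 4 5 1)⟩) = no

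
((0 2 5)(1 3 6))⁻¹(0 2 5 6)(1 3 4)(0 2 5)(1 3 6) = (0 1 2 5)(3 6 4)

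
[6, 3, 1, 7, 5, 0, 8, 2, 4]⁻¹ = [5, 2, 7, 1, 8, 4, 0, 3, 6]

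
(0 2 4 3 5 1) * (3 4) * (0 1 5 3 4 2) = (2 4) 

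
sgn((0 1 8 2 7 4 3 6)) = -1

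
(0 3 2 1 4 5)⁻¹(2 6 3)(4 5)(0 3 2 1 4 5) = (0 5)(1 6 2)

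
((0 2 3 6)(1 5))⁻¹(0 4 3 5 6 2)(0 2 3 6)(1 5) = (0 3 2 4 6 1)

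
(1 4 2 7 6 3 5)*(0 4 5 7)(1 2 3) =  (0 4 3 7 6 1 5 2)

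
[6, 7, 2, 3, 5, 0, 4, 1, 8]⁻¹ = [5, 7, 2, 3, 6, 4, 0, 1, 8]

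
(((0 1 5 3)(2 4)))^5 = (0 1 5 3)(2 4)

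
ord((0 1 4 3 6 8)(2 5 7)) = 6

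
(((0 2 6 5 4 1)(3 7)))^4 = (0 4 6)(1 5 2)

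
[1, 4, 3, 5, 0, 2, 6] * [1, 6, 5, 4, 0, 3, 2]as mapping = [0→6, 1→0, 2→4, 3→3, 4→1, 5→5, 6→2]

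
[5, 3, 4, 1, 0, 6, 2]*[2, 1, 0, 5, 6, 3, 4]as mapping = [0→3, 1→5, 2→6, 3→1, 4→2, 5→4, 6→0]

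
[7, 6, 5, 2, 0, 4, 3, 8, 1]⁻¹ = [4, 8, 3, 6, 5, 2, 1, 0, 7]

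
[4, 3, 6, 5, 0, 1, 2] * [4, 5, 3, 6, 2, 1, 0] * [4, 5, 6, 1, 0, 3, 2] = [6, 2, 4, 5, 0, 3, 1]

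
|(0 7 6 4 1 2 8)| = 7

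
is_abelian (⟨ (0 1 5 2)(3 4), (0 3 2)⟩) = no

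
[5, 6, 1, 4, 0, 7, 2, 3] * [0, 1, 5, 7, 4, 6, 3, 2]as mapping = [0→6, 1→3, 2→1, 3→4, 4→0, 5→2, 6→5, 7→7]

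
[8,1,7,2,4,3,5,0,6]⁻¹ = [7,1,3,5,4,6,8,2,0]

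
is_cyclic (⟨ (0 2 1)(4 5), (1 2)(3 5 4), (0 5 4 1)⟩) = no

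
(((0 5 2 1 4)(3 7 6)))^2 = (0 2 4 5 1)(3 6 7)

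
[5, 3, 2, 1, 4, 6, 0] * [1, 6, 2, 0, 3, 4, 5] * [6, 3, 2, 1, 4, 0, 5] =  [4, 6, 2, 5, 1, 0, 3]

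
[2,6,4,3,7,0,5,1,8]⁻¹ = [5,7,0,3,2,6,1,4,8]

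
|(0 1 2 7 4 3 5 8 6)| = 9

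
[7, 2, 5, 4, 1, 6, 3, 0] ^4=[0, 3, 4, 5, 6, 1, 2, 7] 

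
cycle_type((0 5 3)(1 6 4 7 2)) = 3.5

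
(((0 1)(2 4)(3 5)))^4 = ()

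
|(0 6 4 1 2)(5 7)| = 10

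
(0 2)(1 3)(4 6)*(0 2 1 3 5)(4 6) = (0 1 5)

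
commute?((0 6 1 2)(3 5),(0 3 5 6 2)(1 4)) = no:(0 6 1 2)(3 5)*(0 3 5 6 2)(1 4) = (0 2 3 6 4 1),(0 3 5 6 2)(1 4)*(0 6 1 2)(3 5) = (0 5 1 4 2 6)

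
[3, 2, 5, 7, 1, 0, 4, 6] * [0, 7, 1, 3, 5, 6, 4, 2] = [3, 1, 6, 2, 7, 0, 5, 4]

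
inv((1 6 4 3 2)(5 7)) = (1 2 3 4 6)(5 7)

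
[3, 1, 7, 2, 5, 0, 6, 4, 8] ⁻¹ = [5, 1, 3, 0, 7, 4, 6, 2, 8] 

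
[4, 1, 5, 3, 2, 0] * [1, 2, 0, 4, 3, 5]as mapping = [0→3, 1→2, 2→5, 3→4, 4→0, 5→1]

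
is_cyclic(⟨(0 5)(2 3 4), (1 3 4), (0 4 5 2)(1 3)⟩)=no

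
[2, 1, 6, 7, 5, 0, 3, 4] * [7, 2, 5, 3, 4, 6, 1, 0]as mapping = [0→5, 1→2, 2→1, 3→0, 4→6, 5→7, 6→3, 7→4]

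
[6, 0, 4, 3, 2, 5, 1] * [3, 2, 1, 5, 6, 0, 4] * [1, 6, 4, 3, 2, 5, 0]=[2, 3, 0, 5, 6, 1, 4]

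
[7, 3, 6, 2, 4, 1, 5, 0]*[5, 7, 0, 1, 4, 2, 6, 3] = [3, 1, 6, 0, 4, 7, 2, 5]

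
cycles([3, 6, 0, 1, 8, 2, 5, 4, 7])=(0 3 1 6 5 2)(4 8 7)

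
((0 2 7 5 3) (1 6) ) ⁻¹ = (0 3 5 7 2) (1 6) 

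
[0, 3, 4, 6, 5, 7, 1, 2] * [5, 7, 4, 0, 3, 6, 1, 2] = [5, 0, 3, 1, 6, 2, 7, 4]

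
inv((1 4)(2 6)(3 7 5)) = (1 4)(2 6)(3 5 7)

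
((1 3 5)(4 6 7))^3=()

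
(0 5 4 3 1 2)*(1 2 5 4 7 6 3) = (0 4 1 5 7 6 3 2)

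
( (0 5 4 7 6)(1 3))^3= (0 7 5 6 4)(1 3)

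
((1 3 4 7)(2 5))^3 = (1 7 4 3)(2 5)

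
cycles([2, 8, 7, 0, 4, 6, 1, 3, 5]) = (0 2 7 3)(1 8 5 6)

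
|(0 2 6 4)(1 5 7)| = 12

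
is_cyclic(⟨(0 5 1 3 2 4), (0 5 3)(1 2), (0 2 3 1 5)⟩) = no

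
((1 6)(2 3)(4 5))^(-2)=()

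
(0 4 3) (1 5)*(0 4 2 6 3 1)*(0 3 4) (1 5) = (0 2 6 4 5 3) 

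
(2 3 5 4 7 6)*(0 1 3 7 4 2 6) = (0 1 3 5 2 7)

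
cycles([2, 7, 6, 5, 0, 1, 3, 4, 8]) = (0 2 6 3 5 1 7 4)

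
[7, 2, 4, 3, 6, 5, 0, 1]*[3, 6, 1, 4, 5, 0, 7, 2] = [2, 1, 5, 4, 7, 0, 3, 6]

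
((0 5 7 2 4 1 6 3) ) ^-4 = (0 4) (1 5) (2 3) (6 7) 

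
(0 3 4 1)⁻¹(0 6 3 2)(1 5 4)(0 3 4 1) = (0 5 1)(2 3 6 4)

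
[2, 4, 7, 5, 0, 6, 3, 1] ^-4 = [2, 4, 7, 6, 0, 3, 5, 1] 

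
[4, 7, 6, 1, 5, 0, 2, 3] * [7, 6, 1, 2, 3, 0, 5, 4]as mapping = [0→3, 1→4, 2→5, 3→6, 4→0, 5→7, 6→1, 7→2]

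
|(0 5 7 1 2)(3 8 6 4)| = 20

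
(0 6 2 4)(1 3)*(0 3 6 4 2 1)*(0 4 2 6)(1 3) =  (0 2 6 3 4 1)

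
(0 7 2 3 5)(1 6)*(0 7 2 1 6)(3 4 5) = (0 2 4 5 7 1)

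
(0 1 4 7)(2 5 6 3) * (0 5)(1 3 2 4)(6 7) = (0 3 4 6 2)(5 7)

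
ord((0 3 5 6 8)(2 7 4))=15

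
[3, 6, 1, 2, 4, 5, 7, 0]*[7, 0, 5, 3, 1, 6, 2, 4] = [3, 2, 0, 5, 1, 6, 4, 7]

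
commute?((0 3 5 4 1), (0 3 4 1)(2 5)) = no:(0 3 5 4 1)*(0 3 4 1)(2 5) = (0 4)(1 3 2 5), (0 3 4 1)(2 5)*(0 3 5 4 1) = (0 5 2 4)(1 3)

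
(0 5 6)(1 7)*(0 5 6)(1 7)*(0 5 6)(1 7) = (1 7)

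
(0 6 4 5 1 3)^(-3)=(0 5)(1 6)(3 4)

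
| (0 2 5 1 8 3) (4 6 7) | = 6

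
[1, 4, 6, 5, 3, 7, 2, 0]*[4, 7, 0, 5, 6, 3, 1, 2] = [7, 6, 1, 3, 5, 2, 0, 4]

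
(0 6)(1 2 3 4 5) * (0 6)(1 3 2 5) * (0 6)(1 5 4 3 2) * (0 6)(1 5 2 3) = (1 4 2 5 3)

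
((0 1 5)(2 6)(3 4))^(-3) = (2 6)(3 4)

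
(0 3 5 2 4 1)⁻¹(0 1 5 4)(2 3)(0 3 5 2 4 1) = (0 2 1 3)(4 5)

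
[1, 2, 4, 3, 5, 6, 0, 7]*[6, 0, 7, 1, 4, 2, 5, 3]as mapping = [0→0, 1→7, 2→4, 3→1, 4→2, 5→5, 6→6, 7→3]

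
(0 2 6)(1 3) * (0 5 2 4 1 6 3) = (0 4 1)(2 3 6 5)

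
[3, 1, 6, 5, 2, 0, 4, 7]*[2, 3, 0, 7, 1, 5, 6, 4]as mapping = [0→7, 1→3, 2→6, 3→5, 4→0, 5→2, 6→1, 7→4]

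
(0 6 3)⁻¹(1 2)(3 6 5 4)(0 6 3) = (0 3 5 4)(1 2)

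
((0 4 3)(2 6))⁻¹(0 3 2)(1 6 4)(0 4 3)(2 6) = (0 6 4)(1 2 3)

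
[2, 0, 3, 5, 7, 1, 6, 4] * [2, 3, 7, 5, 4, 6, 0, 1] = [7, 2, 5, 6, 1, 3, 0, 4]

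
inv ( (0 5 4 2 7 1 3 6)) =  (0 6 3 1 7 2 4 5)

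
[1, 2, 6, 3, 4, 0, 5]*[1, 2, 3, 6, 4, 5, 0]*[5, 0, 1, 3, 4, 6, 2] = [1, 3, 5, 2, 4, 0, 6]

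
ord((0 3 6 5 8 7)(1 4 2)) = 6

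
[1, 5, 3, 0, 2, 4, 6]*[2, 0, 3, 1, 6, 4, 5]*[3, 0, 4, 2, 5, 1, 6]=[3, 5, 0, 4, 2, 6, 1]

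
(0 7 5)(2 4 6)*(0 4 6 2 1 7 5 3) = (0 5 4 2 6 1 7 3)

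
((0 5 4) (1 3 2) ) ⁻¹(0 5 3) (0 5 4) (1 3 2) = (2 5 4) 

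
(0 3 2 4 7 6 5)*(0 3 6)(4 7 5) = (0 6 4 5 3 2 7)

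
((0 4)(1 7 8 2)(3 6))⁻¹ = (0 4)(1 2 8 7)(3 6)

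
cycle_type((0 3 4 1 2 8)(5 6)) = 2.6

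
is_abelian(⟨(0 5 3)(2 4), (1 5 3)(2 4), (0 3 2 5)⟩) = no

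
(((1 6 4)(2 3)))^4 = (1 6 4)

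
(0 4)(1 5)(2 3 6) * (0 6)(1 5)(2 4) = (0 2 3)(4 6)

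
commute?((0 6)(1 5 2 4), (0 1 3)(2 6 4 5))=no:(0 6)(1 5 2 4)*(0 1 3)(2 6 4 5)=(0 4 3)(1 2 5 6), (0 1 3)(2 6 4 5)*(0 6)(1 5 2 4)=(0 5 4 2)(1 3 6)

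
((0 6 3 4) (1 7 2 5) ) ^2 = (0 3) (1 2) (4 6) (5 7) 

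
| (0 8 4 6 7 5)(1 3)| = 6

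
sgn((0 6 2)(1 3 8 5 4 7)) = -1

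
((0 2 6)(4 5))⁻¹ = (0 6 2)(4 5)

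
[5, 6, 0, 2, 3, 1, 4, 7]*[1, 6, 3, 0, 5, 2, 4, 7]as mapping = [0→2, 1→4, 2→1, 3→3, 4→0, 5→6, 6→5, 7→7]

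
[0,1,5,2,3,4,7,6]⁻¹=[0,1,3,4,5,2,7,6]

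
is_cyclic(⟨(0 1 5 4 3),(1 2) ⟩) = no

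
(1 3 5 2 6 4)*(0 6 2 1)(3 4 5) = (0 6 5 1 4)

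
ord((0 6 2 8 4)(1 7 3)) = 15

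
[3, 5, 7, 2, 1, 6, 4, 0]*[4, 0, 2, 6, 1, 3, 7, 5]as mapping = [0→6, 1→3, 2→5, 3→2, 4→0, 5→7, 6→1, 7→4]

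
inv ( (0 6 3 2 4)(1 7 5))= (0 4 2 3 6)(1 5 7)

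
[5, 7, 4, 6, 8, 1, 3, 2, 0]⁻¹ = [8, 5, 7, 6, 2, 0, 3, 1, 4]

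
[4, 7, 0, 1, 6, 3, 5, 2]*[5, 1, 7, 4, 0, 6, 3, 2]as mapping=[0→0, 1→2, 2→5, 3→1, 4→3, 5→4, 6→6, 7→7]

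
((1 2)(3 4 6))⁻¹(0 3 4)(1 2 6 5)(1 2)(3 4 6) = (0 4 6)(1 3 5 2)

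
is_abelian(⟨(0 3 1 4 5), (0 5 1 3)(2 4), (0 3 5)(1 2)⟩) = no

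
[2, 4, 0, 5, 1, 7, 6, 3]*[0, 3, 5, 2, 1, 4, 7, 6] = [5, 1, 0, 4, 3, 6, 7, 2]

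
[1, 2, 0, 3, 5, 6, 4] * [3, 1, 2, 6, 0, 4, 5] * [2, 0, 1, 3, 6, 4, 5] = [0, 1, 3, 5, 6, 4, 2]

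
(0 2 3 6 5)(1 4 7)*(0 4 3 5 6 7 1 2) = (1 3 7 2 5 4)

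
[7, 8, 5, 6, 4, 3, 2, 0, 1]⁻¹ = [7, 8, 6, 5, 4, 2, 3, 0, 1]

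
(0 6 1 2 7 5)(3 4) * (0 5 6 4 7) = (0 4 3 7 6 1 2)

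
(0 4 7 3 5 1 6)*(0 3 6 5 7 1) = (0 4 1 5)(3 7 6)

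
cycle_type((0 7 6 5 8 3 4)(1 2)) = 2.7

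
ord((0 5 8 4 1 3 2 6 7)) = 9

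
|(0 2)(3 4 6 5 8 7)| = 6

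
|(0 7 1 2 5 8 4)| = 7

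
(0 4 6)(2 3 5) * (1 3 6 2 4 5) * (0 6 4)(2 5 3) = (0 3 1 2 4 5)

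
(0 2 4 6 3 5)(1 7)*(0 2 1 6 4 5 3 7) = (0 1)(2 5)(6 7)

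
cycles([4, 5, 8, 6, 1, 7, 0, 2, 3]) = (0 4 1 5 7 2 8 3 6)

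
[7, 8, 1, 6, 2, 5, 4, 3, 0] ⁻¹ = [8, 2, 4, 7, 6, 5, 3, 0, 1] 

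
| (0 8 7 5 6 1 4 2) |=8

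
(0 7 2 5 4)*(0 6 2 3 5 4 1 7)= (1 7 3 5)(2 4 6)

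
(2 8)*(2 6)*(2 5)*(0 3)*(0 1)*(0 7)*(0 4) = (0 3 1 7 4)(2 8 6 5)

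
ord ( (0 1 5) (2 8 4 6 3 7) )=6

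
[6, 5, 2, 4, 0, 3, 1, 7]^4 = [3, 0, 2, 1, 5, 6, 4, 7]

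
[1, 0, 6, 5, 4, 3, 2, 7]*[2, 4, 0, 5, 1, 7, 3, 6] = [4, 2, 3, 7, 1, 5, 0, 6]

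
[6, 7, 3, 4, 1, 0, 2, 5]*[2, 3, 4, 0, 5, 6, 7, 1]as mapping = [0→7, 1→1, 2→0, 3→5, 4→3, 5→2, 6→4, 7→6]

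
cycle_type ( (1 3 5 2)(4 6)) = 2.4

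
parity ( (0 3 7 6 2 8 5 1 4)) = even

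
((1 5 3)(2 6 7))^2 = (1 3 5)(2 7 6)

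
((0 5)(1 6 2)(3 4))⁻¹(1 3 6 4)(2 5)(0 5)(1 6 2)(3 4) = (0 1)(2 3 6 4)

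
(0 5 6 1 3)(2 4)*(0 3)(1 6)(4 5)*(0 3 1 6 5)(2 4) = (0 2)(1 3)(5 6)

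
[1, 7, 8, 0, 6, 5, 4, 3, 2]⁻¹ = [3, 0, 8, 7, 6, 5, 4, 1, 2]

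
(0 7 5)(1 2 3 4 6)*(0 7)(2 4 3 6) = (1 4 2 6)(5 7)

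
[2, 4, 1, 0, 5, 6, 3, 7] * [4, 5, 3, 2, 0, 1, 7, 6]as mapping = [0→3, 1→0, 2→5, 3→4, 4→1, 5→7, 6→2, 7→6]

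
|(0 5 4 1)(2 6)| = 4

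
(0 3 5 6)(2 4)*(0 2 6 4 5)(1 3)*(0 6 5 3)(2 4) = (0 1)(2 3 6 4 5)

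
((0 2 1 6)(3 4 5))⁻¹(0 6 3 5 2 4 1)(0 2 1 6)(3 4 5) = (0 4 3 1 5 6 2)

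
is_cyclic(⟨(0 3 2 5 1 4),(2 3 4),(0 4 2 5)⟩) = no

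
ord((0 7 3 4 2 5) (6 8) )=6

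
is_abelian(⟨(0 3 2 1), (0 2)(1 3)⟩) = yes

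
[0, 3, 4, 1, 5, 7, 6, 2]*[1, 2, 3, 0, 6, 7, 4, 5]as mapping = [0→1, 1→0, 2→6, 3→2, 4→7, 5→5, 6→4, 7→3]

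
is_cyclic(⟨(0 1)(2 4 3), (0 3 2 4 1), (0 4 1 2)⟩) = no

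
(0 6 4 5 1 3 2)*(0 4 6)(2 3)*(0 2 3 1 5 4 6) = (0 2 6)(1 3)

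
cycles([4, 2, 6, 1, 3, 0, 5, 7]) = (0 4 3 1 2 6 5)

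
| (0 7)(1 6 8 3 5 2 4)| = 14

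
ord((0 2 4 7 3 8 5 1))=8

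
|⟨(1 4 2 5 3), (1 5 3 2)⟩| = 120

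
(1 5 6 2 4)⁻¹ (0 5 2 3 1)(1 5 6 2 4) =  (0 6 4 3 5)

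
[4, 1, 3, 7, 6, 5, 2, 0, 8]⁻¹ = [7, 1, 6, 2, 0, 5, 4, 3, 8]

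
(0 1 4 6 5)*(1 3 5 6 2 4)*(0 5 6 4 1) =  (0 3 6 4 2 1)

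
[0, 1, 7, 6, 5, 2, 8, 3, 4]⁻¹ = [0, 1, 5, 7, 8, 4, 3, 2, 6]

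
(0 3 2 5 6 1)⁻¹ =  (0 1 6 5 2 3)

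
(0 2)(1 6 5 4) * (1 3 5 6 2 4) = (0 4 3 5 1 2)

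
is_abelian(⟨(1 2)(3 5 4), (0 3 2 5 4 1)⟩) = no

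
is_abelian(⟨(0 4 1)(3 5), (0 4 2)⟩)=no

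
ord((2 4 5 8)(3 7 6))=12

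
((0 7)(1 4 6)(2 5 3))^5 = (0 7)(1 6 4)(2 3 5)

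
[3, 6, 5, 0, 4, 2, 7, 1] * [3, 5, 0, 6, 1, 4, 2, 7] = [6, 2, 4, 3, 1, 0, 7, 5]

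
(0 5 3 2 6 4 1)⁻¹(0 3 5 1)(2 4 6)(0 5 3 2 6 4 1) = (0 5 2 3)(1 4 6)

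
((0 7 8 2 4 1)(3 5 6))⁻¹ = (0 1 4 2 8 7)(3 6 5)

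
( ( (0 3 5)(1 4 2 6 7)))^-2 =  (0 3 5)(1 6 4 7 2)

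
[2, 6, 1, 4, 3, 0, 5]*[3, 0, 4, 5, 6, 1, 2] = [4, 2, 0, 6, 5, 3, 1]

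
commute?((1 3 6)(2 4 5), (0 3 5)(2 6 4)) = no:(1 3 6)(2 4 5)*(0 3 5)(2 6 4) = (0 3 4)(1 5 6), (0 3 5)(2 6 4)*(1 3 6)(2 4 5) = (0 6 5)(1 3 2)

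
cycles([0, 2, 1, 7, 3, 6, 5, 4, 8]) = (1 2)(3 7 4)(5 6)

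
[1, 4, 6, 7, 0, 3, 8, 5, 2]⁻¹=[4, 0, 8, 5, 1, 7, 2, 3, 6]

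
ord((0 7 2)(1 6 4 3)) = 12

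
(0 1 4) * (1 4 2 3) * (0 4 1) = (0 1 2 3)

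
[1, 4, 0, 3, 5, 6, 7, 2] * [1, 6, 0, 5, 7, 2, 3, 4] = [6, 7, 1, 5, 2, 3, 4, 0]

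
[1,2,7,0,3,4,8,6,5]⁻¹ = [3,0,1,4,5,8,7,2,6]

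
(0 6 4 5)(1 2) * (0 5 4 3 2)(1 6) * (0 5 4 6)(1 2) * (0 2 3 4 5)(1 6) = (0 3 6 4 1)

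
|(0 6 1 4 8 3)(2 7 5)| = 6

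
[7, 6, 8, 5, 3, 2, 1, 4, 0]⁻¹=[8, 6, 5, 4, 7, 3, 1, 0, 2]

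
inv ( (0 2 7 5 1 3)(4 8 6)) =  (0 3 1 5 7 2)(4 6 8)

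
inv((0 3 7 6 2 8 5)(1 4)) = (0 5 8 2 6 7 3)(1 4)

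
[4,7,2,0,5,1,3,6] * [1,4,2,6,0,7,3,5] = [0,5,2,1,7,4,6,3]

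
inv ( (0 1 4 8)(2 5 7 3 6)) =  (0 8 4 1)(2 6 3 7 5)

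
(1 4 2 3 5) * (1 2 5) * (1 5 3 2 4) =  (3 5 4)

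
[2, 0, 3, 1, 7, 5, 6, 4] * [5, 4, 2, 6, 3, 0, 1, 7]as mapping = [0→2, 1→5, 2→6, 3→4, 4→7, 5→0, 6→1, 7→3]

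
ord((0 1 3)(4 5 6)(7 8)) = 6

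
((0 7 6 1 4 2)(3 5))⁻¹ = (0 2 4 1 6 7)(3 5)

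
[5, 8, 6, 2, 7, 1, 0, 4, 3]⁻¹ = [6, 5, 3, 8, 7, 0, 2, 4, 1]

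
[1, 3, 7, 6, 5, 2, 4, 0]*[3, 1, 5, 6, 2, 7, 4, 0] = [1, 6, 0, 4, 7, 5, 2, 3]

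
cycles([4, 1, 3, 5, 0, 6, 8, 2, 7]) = (0 4)(2 3 5 6 8 7)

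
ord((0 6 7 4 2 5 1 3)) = 8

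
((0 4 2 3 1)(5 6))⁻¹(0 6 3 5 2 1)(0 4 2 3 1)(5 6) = (0 4 5 1 6 3)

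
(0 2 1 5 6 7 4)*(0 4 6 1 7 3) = (0 2 7 6 3)(1 5)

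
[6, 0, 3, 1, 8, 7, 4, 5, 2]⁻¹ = [1, 3, 8, 2, 6, 7, 0, 5, 4]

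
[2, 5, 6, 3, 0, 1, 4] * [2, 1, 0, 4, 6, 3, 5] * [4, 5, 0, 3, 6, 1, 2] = [4, 3, 1, 6, 0, 5, 2]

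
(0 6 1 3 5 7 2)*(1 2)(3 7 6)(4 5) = (0 3 4 5 6 2)(1 7)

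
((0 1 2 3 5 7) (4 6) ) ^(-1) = (0 7 5 3 2 1) (4 6) 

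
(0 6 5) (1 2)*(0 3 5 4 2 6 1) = (0 1 6 4 2) (3 5) 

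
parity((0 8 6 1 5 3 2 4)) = odd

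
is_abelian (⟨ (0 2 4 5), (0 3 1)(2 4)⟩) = no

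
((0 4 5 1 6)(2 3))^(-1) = (0 6 1 5 4)(2 3)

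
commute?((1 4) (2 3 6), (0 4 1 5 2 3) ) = no:(1 4) (2 3 6) * (0 4 1 5 2 3) = (0 4 5 2) (3 6), (0 4 1 5 2 3) * (1 4) (2 3 6) = (0 1 5 3) (2 6) 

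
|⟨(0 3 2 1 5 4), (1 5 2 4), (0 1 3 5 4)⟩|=120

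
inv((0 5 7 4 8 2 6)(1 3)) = (0 6 2 8 4 7 5)(1 3)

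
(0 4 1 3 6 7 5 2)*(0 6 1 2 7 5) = (0 4 2 6 5 7)(1 3)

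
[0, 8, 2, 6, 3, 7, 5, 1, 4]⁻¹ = [0, 7, 2, 4, 8, 6, 3, 5, 1]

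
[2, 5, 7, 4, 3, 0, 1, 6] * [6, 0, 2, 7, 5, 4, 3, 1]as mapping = [0→2, 1→4, 2→1, 3→5, 4→7, 5→6, 6→0, 7→3]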